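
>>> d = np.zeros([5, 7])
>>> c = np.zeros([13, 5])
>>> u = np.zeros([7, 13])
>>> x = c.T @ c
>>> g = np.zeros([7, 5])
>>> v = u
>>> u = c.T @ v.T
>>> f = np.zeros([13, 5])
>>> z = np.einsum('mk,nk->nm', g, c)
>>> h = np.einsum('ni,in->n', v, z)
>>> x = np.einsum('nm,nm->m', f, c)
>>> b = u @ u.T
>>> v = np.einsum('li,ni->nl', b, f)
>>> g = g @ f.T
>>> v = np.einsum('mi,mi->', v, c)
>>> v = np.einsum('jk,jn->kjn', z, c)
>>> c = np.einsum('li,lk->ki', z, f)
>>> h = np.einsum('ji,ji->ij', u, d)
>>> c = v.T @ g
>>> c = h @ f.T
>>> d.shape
(5, 7)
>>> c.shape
(7, 13)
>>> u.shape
(5, 7)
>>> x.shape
(5,)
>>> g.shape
(7, 13)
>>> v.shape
(7, 13, 5)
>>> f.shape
(13, 5)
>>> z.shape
(13, 7)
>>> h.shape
(7, 5)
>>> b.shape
(5, 5)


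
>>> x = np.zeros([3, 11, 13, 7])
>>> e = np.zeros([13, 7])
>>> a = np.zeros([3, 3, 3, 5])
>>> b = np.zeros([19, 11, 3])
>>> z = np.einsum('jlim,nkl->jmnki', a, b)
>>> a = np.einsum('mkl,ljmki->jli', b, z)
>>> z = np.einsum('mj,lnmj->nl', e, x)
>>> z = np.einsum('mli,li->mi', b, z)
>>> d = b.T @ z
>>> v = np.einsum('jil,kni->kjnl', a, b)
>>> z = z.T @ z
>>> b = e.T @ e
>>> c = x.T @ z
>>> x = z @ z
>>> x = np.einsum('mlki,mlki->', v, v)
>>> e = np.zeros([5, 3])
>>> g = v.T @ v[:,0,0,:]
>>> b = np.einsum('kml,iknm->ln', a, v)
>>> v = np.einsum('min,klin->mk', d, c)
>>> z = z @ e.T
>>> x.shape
()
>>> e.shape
(5, 3)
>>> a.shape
(5, 3, 3)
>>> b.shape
(3, 11)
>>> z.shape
(3, 5)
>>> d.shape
(3, 11, 3)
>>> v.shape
(3, 7)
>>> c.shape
(7, 13, 11, 3)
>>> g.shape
(3, 11, 5, 3)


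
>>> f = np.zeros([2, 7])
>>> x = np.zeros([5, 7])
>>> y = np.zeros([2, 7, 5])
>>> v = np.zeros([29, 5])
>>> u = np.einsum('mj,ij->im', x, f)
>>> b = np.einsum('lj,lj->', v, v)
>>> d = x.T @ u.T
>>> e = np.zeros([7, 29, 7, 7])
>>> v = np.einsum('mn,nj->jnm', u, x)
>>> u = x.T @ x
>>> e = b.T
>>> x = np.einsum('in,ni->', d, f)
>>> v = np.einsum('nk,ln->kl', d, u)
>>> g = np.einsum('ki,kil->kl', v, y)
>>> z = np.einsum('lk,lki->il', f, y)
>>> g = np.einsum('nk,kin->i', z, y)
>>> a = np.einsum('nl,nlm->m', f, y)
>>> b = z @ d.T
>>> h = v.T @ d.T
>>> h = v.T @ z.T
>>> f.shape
(2, 7)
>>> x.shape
()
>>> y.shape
(2, 7, 5)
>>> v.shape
(2, 7)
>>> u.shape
(7, 7)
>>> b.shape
(5, 7)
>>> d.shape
(7, 2)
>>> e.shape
()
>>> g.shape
(7,)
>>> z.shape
(5, 2)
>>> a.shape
(5,)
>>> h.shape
(7, 5)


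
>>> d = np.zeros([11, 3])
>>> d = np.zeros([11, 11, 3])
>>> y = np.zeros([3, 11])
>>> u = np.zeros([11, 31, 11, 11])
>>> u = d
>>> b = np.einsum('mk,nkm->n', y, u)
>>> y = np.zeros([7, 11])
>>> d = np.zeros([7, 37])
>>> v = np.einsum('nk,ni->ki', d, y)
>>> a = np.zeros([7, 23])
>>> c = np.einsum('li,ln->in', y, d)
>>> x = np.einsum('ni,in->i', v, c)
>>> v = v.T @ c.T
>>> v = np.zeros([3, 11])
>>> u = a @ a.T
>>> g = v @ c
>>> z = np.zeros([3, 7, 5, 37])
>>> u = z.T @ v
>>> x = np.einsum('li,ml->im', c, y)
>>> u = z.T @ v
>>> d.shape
(7, 37)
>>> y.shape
(7, 11)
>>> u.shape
(37, 5, 7, 11)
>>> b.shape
(11,)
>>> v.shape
(3, 11)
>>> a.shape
(7, 23)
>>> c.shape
(11, 37)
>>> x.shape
(37, 7)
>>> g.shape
(3, 37)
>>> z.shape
(3, 7, 5, 37)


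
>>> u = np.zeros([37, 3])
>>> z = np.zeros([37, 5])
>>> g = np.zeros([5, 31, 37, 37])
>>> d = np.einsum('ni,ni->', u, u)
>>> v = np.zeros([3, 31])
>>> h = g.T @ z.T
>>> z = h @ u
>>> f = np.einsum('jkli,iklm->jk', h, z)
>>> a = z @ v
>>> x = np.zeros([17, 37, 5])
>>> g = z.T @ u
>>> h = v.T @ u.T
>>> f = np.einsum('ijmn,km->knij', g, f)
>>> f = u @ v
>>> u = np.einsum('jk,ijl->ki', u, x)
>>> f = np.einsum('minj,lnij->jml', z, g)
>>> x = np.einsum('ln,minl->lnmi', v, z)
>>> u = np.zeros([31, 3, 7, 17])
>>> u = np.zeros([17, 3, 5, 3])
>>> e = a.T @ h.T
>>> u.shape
(17, 3, 5, 3)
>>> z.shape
(37, 37, 31, 3)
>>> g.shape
(3, 31, 37, 3)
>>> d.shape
()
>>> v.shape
(3, 31)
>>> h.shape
(31, 37)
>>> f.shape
(3, 37, 3)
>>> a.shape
(37, 37, 31, 31)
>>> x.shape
(3, 31, 37, 37)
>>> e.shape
(31, 31, 37, 31)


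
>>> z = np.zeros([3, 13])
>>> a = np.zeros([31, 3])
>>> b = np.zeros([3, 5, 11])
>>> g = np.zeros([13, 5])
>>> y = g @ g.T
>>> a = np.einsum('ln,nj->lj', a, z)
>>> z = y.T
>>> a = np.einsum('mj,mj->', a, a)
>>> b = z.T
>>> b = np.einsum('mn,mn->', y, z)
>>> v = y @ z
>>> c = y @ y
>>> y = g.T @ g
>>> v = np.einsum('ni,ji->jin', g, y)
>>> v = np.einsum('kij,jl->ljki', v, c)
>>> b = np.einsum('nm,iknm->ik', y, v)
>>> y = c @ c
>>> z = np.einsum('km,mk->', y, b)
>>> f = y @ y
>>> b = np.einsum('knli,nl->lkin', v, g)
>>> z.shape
()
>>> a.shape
()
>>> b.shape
(5, 13, 5, 13)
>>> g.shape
(13, 5)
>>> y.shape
(13, 13)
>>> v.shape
(13, 13, 5, 5)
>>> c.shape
(13, 13)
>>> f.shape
(13, 13)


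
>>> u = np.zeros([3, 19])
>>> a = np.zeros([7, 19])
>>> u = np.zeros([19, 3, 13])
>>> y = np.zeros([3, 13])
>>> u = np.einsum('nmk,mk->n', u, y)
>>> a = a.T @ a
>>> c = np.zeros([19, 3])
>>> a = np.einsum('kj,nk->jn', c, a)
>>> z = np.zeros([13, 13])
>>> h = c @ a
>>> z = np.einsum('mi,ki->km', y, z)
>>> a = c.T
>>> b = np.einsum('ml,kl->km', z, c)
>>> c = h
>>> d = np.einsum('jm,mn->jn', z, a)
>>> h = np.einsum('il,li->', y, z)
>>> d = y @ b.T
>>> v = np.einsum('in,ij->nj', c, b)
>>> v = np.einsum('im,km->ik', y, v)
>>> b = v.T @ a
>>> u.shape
(19,)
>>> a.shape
(3, 19)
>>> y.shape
(3, 13)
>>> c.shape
(19, 19)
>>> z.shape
(13, 3)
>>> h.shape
()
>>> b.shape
(19, 19)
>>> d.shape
(3, 19)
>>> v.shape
(3, 19)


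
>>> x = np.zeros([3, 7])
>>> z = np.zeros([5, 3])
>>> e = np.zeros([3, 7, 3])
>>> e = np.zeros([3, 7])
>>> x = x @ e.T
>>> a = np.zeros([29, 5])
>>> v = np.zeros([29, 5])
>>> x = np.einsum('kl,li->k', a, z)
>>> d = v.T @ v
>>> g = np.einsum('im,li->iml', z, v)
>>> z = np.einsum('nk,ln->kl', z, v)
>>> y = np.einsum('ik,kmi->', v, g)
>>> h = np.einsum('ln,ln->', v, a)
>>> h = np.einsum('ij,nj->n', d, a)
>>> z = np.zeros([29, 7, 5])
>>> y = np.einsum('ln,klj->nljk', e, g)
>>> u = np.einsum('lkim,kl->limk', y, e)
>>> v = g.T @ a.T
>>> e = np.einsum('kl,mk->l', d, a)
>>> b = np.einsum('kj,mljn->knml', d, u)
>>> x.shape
(29,)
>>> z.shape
(29, 7, 5)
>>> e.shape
(5,)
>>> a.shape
(29, 5)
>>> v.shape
(29, 3, 29)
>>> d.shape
(5, 5)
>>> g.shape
(5, 3, 29)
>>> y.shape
(7, 3, 29, 5)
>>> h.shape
(29,)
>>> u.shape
(7, 29, 5, 3)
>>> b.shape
(5, 3, 7, 29)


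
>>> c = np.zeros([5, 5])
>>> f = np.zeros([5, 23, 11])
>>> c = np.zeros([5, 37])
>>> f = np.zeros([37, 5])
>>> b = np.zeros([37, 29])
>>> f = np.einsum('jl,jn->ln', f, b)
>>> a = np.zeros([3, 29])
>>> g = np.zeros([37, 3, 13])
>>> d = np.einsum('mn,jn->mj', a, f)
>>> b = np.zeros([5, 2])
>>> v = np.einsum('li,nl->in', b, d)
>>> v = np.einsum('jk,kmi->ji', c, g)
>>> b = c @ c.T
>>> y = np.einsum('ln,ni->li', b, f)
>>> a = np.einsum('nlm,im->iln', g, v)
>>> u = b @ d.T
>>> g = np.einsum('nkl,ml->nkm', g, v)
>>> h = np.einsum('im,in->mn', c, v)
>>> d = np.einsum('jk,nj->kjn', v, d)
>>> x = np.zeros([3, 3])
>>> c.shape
(5, 37)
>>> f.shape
(5, 29)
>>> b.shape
(5, 5)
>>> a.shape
(5, 3, 37)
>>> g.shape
(37, 3, 5)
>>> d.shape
(13, 5, 3)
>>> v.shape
(5, 13)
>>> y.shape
(5, 29)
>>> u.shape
(5, 3)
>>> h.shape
(37, 13)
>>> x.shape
(3, 3)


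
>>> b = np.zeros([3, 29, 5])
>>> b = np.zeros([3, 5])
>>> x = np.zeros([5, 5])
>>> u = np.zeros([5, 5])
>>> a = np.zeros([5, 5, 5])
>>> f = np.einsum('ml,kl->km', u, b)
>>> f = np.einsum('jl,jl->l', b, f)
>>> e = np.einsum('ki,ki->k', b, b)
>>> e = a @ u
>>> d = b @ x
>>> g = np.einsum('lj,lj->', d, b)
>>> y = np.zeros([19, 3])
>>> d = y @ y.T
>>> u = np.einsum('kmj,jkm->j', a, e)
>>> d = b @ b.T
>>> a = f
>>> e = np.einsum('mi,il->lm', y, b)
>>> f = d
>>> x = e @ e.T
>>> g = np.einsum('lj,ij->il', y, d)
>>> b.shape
(3, 5)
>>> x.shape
(5, 5)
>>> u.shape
(5,)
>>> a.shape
(5,)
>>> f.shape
(3, 3)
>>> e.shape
(5, 19)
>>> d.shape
(3, 3)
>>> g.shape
(3, 19)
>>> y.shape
(19, 3)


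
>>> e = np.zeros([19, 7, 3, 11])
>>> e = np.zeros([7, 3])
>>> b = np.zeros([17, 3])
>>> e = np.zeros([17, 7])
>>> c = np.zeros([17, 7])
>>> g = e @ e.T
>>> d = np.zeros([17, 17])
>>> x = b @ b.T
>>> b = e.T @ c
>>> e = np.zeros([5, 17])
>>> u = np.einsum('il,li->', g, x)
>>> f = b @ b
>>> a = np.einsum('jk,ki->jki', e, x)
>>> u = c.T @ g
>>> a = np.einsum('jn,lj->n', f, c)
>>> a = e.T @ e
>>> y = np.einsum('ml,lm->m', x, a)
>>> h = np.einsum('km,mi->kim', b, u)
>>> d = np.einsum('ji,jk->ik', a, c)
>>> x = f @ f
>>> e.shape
(5, 17)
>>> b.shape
(7, 7)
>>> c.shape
(17, 7)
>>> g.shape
(17, 17)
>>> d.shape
(17, 7)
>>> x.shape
(7, 7)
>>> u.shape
(7, 17)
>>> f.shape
(7, 7)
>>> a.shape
(17, 17)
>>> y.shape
(17,)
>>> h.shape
(7, 17, 7)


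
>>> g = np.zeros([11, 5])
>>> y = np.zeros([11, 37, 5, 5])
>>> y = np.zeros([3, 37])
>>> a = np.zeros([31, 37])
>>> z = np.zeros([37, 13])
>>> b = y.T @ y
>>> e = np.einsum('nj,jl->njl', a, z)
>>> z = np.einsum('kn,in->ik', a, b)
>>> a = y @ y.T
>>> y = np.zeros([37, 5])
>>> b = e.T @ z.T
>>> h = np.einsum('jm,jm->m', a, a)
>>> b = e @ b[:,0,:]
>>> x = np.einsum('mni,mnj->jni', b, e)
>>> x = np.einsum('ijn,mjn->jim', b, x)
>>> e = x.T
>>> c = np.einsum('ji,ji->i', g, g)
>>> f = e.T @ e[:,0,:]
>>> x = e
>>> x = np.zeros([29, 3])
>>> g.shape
(11, 5)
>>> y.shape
(37, 5)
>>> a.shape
(3, 3)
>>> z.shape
(37, 31)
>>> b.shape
(31, 37, 37)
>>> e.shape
(13, 31, 37)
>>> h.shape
(3,)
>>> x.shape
(29, 3)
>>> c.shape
(5,)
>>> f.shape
(37, 31, 37)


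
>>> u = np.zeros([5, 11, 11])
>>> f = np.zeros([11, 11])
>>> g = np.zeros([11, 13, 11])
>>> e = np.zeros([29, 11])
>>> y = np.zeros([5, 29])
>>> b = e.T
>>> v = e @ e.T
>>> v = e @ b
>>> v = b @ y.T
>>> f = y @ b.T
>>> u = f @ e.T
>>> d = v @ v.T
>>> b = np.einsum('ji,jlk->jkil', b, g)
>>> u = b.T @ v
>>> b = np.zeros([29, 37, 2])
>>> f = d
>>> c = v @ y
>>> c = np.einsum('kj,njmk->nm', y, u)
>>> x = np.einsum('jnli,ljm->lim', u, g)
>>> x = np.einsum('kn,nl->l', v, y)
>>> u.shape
(13, 29, 11, 5)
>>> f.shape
(11, 11)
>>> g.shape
(11, 13, 11)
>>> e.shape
(29, 11)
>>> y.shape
(5, 29)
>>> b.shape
(29, 37, 2)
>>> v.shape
(11, 5)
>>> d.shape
(11, 11)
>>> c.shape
(13, 11)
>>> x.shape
(29,)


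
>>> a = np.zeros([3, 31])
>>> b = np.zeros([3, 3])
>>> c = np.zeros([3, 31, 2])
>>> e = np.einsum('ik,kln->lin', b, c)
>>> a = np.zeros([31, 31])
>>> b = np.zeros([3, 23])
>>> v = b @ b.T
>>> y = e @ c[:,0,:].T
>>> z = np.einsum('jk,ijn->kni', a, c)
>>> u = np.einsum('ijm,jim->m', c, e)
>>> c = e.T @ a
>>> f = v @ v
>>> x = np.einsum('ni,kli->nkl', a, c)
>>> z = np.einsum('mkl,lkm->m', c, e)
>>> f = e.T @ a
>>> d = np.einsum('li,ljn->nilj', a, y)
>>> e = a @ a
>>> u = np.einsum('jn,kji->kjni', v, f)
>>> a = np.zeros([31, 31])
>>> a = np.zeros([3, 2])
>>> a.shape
(3, 2)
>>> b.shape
(3, 23)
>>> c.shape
(2, 3, 31)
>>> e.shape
(31, 31)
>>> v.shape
(3, 3)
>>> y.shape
(31, 3, 3)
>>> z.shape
(2,)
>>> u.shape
(2, 3, 3, 31)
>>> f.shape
(2, 3, 31)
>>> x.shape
(31, 2, 3)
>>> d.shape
(3, 31, 31, 3)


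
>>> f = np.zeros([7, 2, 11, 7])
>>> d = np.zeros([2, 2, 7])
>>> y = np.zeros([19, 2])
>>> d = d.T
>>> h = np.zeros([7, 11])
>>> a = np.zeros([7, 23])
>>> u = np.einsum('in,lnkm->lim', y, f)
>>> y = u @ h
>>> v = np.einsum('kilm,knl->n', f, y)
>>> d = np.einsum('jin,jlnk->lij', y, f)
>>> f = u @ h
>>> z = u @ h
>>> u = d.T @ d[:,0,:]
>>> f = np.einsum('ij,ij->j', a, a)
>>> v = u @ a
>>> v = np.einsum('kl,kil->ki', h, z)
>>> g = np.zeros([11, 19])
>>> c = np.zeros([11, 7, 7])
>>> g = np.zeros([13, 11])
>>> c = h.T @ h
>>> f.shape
(23,)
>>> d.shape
(2, 19, 7)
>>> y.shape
(7, 19, 11)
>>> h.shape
(7, 11)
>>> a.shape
(7, 23)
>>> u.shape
(7, 19, 7)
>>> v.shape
(7, 19)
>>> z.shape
(7, 19, 11)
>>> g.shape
(13, 11)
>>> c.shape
(11, 11)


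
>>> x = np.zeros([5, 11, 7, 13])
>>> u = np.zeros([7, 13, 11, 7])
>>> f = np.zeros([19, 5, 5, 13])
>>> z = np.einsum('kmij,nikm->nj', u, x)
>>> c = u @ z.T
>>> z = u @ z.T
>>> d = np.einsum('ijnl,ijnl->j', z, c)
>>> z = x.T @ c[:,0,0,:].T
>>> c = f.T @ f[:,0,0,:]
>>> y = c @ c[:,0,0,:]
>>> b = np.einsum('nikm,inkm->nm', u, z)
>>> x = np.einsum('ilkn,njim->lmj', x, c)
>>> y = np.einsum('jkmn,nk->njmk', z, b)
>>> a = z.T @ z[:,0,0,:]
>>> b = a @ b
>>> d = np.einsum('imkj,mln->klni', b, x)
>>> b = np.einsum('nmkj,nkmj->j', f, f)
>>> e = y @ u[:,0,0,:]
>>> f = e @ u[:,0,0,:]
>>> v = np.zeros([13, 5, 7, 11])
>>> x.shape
(11, 13, 5)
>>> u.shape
(7, 13, 11, 7)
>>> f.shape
(7, 13, 11, 7)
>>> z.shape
(13, 7, 11, 7)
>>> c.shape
(13, 5, 5, 13)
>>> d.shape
(7, 13, 5, 7)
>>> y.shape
(7, 13, 11, 7)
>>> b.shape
(13,)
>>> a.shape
(7, 11, 7, 7)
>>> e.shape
(7, 13, 11, 7)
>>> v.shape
(13, 5, 7, 11)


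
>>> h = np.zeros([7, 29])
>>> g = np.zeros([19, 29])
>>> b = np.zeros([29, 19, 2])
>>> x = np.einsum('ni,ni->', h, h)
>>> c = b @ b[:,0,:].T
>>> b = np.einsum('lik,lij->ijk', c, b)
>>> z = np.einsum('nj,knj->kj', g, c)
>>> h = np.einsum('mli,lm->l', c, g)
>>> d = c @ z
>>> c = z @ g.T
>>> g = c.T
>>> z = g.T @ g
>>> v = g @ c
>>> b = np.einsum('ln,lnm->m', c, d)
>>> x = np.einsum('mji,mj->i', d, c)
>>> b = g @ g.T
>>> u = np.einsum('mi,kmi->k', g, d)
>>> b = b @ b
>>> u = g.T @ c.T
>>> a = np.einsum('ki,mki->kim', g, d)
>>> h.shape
(19,)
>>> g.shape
(19, 29)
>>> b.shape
(19, 19)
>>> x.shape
(29,)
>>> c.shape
(29, 19)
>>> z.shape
(29, 29)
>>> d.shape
(29, 19, 29)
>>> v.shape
(19, 19)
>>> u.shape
(29, 29)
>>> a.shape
(19, 29, 29)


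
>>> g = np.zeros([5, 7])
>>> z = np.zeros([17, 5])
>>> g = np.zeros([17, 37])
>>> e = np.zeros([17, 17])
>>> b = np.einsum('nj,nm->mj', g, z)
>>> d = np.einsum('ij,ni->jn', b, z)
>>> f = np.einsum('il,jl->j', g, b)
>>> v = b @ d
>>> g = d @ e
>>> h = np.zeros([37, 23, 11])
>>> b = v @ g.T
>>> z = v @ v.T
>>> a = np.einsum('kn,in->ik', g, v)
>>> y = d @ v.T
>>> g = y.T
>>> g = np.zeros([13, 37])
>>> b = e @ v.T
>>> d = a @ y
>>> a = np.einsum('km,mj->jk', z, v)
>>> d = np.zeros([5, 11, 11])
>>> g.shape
(13, 37)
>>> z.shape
(5, 5)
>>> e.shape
(17, 17)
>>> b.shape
(17, 5)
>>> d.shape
(5, 11, 11)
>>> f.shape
(5,)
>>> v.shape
(5, 17)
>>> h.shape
(37, 23, 11)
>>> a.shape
(17, 5)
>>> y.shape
(37, 5)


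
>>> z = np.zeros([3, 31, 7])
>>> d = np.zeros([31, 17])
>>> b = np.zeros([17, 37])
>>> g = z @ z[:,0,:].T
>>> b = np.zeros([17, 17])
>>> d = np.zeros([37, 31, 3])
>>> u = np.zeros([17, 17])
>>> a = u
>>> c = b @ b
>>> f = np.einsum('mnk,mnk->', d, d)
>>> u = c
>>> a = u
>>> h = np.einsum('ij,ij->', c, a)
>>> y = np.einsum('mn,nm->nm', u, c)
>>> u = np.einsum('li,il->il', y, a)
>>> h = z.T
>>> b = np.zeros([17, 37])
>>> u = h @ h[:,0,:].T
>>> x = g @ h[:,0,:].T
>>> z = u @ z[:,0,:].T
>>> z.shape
(7, 31, 3)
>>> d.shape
(37, 31, 3)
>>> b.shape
(17, 37)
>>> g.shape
(3, 31, 3)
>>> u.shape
(7, 31, 7)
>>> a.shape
(17, 17)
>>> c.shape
(17, 17)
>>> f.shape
()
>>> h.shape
(7, 31, 3)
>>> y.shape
(17, 17)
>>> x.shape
(3, 31, 7)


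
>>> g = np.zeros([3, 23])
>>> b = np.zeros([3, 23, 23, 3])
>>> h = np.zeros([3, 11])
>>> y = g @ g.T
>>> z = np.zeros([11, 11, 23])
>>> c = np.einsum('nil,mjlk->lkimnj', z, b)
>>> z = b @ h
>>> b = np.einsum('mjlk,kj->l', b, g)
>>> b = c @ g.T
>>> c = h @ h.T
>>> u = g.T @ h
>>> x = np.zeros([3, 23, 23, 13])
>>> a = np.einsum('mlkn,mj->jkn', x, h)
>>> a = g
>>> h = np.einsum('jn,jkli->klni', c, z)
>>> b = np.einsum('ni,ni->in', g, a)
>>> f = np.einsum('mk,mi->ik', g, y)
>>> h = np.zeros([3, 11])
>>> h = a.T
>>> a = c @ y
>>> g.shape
(3, 23)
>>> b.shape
(23, 3)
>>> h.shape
(23, 3)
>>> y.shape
(3, 3)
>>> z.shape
(3, 23, 23, 11)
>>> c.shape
(3, 3)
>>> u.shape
(23, 11)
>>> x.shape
(3, 23, 23, 13)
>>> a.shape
(3, 3)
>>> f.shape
(3, 23)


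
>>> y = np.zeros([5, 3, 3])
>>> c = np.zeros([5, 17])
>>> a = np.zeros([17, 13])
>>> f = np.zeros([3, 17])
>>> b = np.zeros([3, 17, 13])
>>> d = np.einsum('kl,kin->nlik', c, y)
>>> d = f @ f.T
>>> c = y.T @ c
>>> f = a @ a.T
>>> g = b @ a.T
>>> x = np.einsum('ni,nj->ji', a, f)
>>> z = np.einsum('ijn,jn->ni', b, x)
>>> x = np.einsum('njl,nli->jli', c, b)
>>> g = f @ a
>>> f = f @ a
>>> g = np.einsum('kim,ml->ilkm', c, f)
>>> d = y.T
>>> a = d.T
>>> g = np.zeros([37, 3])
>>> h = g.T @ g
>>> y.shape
(5, 3, 3)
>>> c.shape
(3, 3, 17)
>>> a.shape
(5, 3, 3)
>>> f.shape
(17, 13)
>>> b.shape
(3, 17, 13)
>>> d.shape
(3, 3, 5)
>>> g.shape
(37, 3)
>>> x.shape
(3, 17, 13)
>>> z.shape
(13, 3)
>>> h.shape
(3, 3)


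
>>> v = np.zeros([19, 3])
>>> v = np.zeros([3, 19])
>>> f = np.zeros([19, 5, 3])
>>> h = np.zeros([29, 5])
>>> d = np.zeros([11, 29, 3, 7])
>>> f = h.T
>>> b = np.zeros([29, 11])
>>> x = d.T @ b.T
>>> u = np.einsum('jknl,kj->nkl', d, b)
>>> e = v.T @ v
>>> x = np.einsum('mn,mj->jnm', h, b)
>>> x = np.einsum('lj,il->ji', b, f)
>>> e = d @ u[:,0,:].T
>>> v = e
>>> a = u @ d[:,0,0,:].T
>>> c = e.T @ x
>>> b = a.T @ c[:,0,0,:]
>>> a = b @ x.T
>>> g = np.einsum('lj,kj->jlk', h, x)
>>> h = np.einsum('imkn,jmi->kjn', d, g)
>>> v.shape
(11, 29, 3, 3)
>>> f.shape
(5, 29)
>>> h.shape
(3, 5, 7)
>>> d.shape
(11, 29, 3, 7)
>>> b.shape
(11, 29, 5)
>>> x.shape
(11, 5)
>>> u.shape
(3, 29, 7)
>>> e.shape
(11, 29, 3, 3)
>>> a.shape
(11, 29, 11)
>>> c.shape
(3, 3, 29, 5)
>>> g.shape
(5, 29, 11)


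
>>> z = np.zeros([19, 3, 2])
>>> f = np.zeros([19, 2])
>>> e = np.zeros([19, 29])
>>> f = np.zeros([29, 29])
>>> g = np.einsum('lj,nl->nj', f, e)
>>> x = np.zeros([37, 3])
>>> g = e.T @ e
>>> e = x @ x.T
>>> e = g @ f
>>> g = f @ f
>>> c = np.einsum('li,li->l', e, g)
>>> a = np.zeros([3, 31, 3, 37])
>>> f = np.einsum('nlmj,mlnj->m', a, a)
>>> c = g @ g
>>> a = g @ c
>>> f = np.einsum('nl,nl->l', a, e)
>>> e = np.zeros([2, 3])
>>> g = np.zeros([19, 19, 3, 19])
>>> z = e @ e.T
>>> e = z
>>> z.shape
(2, 2)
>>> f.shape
(29,)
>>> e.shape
(2, 2)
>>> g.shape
(19, 19, 3, 19)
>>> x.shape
(37, 3)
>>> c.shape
(29, 29)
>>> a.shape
(29, 29)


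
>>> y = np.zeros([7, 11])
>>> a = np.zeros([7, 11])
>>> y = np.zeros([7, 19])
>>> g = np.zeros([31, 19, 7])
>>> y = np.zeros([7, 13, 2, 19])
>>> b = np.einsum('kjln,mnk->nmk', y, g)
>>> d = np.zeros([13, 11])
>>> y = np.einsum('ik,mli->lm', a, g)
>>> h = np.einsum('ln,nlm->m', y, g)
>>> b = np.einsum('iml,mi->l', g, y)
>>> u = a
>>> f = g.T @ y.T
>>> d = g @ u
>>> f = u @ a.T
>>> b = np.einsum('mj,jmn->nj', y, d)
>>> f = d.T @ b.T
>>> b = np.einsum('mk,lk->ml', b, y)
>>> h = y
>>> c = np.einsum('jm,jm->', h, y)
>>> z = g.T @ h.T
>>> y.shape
(19, 31)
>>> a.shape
(7, 11)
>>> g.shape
(31, 19, 7)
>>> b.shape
(11, 19)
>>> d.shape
(31, 19, 11)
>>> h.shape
(19, 31)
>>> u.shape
(7, 11)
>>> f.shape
(11, 19, 11)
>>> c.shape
()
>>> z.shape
(7, 19, 19)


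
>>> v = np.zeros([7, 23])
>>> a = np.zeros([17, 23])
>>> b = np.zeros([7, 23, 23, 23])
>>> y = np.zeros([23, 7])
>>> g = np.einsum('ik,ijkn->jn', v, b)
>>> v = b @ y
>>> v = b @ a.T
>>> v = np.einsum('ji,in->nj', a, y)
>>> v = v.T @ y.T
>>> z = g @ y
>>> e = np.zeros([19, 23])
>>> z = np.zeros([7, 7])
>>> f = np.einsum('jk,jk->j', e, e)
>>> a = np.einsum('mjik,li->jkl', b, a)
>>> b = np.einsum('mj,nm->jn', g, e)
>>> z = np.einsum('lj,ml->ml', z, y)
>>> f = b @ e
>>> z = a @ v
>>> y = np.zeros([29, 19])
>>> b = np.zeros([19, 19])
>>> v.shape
(17, 23)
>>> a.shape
(23, 23, 17)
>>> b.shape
(19, 19)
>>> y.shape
(29, 19)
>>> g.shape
(23, 23)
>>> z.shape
(23, 23, 23)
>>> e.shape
(19, 23)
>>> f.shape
(23, 23)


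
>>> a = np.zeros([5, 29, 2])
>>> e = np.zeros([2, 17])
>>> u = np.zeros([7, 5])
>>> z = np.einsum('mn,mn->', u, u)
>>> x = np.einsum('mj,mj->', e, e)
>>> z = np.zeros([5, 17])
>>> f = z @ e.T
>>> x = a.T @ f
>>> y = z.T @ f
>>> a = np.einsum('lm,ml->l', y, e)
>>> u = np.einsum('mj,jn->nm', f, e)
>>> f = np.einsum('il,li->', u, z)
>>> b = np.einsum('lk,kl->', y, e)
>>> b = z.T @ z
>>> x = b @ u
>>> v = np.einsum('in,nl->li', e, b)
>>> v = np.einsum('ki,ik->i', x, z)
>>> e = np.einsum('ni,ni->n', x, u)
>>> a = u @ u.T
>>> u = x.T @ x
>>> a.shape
(17, 17)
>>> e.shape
(17,)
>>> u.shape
(5, 5)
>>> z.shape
(5, 17)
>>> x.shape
(17, 5)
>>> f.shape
()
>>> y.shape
(17, 2)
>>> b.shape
(17, 17)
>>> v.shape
(5,)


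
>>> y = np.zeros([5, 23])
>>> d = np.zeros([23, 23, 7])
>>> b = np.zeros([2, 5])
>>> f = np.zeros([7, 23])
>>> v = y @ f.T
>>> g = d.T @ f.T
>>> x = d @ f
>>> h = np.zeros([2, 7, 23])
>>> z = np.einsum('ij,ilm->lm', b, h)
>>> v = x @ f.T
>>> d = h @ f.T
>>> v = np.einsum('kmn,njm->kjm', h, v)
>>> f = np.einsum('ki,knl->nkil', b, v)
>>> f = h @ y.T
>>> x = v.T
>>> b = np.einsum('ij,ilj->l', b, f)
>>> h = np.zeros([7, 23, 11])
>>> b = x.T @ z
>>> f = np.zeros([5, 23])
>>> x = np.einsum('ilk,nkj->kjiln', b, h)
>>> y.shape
(5, 23)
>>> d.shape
(2, 7, 7)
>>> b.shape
(2, 23, 23)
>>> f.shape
(5, 23)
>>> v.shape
(2, 23, 7)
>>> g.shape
(7, 23, 7)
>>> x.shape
(23, 11, 2, 23, 7)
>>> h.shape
(7, 23, 11)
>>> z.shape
(7, 23)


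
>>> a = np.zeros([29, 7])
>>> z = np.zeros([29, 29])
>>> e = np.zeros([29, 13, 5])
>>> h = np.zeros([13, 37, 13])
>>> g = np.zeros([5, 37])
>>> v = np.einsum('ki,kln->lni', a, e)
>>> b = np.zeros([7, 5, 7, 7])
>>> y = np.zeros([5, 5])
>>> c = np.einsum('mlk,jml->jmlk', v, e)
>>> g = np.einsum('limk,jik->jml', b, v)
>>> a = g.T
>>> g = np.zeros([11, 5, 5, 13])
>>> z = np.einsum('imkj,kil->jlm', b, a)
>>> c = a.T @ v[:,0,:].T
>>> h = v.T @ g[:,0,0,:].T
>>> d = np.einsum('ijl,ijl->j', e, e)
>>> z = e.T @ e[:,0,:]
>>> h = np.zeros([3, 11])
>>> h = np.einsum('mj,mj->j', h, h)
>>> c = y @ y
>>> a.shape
(7, 7, 13)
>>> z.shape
(5, 13, 5)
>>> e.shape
(29, 13, 5)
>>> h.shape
(11,)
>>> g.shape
(11, 5, 5, 13)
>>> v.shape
(13, 5, 7)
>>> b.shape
(7, 5, 7, 7)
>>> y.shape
(5, 5)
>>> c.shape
(5, 5)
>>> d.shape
(13,)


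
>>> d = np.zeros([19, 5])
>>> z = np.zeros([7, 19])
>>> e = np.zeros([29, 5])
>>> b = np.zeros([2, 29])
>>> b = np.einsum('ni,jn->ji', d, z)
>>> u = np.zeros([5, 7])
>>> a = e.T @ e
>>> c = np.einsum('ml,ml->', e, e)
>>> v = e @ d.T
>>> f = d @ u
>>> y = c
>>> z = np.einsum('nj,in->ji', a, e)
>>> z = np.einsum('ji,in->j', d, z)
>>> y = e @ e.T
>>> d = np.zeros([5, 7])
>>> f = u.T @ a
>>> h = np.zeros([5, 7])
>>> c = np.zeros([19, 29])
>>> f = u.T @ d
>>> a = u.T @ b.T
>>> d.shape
(5, 7)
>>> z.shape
(19,)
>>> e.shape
(29, 5)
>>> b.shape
(7, 5)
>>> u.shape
(5, 7)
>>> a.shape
(7, 7)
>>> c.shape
(19, 29)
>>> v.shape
(29, 19)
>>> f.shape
(7, 7)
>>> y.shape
(29, 29)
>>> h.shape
(5, 7)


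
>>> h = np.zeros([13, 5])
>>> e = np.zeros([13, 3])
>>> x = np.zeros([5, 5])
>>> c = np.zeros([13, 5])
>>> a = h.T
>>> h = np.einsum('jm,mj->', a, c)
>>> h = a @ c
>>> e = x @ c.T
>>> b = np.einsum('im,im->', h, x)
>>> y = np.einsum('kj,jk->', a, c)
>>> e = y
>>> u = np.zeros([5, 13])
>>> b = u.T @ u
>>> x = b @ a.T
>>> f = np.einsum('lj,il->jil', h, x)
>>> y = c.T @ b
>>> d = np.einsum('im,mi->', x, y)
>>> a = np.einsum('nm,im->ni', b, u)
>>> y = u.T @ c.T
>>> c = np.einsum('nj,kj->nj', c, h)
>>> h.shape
(5, 5)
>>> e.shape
()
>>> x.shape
(13, 5)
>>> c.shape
(13, 5)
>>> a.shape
(13, 5)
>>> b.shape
(13, 13)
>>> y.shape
(13, 13)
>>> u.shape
(5, 13)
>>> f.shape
(5, 13, 5)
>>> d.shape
()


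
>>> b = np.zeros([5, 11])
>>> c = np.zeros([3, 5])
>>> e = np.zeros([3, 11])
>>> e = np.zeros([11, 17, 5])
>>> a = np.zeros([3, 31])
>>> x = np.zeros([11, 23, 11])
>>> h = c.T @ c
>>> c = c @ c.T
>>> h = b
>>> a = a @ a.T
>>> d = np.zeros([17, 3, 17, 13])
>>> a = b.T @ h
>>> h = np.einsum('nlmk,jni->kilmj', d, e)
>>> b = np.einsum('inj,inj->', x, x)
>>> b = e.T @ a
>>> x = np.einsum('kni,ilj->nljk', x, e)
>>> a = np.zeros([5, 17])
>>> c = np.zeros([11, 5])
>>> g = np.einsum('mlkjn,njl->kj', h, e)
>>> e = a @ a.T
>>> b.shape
(5, 17, 11)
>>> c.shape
(11, 5)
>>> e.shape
(5, 5)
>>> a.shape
(5, 17)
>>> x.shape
(23, 17, 5, 11)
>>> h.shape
(13, 5, 3, 17, 11)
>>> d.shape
(17, 3, 17, 13)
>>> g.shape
(3, 17)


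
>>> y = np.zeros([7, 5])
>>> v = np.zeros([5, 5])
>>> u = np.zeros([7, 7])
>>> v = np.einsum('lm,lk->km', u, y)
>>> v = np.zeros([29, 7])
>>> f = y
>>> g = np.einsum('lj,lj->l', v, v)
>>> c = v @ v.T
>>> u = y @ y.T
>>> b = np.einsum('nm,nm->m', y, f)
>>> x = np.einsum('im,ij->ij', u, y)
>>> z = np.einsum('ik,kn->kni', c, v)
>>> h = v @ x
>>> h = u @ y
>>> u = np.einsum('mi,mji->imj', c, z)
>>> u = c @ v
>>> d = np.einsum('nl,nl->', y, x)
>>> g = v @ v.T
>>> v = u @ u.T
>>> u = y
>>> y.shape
(7, 5)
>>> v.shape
(29, 29)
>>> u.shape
(7, 5)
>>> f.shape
(7, 5)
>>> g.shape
(29, 29)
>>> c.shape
(29, 29)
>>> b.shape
(5,)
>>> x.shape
(7, 5)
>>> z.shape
(29, 7, 29)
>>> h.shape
(7, 5)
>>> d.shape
()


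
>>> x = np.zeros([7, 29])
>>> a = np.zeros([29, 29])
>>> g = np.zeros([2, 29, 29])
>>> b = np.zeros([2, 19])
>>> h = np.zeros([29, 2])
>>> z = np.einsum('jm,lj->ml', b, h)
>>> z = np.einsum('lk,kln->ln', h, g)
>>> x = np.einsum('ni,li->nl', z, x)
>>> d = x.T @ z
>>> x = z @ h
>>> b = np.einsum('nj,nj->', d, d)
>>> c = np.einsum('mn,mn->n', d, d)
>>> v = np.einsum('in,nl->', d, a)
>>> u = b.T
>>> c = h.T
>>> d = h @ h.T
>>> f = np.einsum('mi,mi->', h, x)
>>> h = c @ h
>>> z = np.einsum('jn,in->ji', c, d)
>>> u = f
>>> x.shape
(29, 2)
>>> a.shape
(29, 29)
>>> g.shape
(2, 29, 29)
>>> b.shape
()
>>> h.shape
(2, 2)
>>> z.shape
(2, 29)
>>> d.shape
(29, 29)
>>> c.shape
(2, 29)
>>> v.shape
()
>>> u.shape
()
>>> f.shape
()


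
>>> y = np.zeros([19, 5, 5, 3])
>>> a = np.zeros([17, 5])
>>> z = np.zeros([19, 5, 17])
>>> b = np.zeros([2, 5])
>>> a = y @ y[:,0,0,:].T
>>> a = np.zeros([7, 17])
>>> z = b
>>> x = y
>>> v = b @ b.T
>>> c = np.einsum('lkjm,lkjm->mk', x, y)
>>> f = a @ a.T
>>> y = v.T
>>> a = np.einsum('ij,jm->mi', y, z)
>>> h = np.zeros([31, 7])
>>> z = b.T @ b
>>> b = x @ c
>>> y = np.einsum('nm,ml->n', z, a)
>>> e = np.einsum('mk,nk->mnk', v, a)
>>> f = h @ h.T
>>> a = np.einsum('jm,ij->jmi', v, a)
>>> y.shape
(5,)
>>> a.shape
(2, 2, 5)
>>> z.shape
(5, 5)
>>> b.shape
(19, 5, 5, 5)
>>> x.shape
(19, 5, 5, 3)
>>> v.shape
(2, 2)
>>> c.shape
(3, 5)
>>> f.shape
(31, 31)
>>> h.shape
(31, 7)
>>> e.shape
(2, 5, 2)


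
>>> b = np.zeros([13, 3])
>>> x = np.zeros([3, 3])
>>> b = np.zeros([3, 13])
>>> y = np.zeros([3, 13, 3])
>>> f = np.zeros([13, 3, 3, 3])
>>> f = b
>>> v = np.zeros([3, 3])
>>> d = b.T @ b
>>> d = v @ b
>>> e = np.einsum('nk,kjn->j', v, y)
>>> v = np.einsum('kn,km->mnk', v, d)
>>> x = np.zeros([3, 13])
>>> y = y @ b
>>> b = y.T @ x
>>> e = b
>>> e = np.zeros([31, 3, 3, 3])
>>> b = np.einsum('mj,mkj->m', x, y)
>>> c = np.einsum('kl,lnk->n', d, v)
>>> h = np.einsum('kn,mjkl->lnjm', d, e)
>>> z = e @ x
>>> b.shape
(3,)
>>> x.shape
(3, 13)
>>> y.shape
(3, 13, 13)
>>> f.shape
(3, 13)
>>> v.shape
(13, 3, 3)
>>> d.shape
(3, 13)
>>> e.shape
(31, 3, 3, 3)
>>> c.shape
(3,)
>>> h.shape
(3, 13, 3, 31)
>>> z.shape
(31, 3, 3, 13)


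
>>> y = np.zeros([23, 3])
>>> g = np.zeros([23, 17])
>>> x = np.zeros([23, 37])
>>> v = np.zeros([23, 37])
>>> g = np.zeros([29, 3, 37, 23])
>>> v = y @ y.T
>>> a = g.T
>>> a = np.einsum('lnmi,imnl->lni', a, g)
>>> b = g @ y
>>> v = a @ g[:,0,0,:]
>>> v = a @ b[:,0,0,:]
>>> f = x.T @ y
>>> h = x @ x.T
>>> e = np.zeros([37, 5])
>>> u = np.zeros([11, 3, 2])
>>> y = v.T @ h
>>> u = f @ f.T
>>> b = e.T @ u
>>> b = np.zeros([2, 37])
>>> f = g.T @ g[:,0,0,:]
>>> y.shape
(3, 37, 23)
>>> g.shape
(29, 3, 37, 23)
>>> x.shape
(23, 37)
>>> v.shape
(23, 37, 3)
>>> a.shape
(23, 37, 29)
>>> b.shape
(2, 37)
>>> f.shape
(23, 37, 3, 23)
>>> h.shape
(23, 23)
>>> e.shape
(37, 5)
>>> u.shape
(37, 37)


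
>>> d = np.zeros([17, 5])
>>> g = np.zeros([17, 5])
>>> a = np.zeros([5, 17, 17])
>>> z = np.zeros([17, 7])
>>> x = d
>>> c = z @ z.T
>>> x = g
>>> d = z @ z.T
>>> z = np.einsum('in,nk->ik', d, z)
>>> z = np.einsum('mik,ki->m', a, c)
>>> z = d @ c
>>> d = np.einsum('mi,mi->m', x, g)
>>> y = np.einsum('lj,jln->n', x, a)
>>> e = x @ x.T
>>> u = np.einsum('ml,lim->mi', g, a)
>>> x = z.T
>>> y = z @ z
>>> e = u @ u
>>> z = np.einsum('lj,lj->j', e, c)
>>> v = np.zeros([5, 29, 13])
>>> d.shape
(17,)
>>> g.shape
(17, 5)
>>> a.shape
(5, 17, 17)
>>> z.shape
(17,)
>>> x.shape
(17, 17)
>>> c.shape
(17, 17)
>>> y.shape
(17, 17)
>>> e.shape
(17, 17)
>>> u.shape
(17, 17)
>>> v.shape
(5, 29, 13)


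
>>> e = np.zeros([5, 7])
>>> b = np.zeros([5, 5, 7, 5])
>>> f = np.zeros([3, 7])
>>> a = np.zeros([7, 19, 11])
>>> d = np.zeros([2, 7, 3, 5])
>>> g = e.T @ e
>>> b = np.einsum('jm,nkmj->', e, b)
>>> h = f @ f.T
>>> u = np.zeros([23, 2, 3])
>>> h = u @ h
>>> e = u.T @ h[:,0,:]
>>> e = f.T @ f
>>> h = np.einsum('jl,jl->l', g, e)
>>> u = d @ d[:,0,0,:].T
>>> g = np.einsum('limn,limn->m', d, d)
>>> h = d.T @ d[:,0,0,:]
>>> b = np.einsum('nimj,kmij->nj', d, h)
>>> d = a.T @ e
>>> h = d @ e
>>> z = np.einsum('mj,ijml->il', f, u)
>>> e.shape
(7, 7)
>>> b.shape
(2, 5)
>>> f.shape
(3, 7)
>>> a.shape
(7, 19, 11)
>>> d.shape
(11, 19, 7)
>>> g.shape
(3,)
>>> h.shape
(11, 19, 7)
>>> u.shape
(2, 7, 3, 2)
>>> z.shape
(2, 2)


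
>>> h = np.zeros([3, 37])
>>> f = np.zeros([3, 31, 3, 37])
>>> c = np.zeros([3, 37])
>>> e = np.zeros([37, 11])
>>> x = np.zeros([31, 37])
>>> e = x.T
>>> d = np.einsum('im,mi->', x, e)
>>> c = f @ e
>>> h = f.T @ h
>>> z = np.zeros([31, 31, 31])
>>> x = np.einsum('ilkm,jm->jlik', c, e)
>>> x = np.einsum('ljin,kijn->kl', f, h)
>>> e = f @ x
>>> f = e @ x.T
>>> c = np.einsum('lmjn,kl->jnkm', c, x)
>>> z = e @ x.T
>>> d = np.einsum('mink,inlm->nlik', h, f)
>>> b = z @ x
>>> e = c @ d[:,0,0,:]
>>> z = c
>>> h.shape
(37, 3, 31, 37)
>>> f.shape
(3, 31, 3, 37)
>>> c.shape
(3, 31, 37, 31)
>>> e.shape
(3, 31, 37, 37)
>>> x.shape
(37, 3)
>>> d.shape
(31, 3, 3, 37)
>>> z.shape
(3, 31, 37, 31)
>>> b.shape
(3, 31, 3, 3)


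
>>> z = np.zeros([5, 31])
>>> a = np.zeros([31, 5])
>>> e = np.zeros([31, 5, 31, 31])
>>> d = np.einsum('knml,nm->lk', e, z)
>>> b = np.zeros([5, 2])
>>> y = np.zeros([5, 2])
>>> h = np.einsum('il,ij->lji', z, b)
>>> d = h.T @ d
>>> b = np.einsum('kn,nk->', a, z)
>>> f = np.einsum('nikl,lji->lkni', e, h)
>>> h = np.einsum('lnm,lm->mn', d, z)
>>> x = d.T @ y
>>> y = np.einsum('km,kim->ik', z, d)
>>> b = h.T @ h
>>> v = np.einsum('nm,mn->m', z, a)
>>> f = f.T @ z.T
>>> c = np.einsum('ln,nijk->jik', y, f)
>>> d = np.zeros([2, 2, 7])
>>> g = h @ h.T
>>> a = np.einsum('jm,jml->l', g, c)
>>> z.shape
(5, 31)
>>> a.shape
(5,)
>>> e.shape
(31, 5, 31, 31)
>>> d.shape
(2, 2, 7)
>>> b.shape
(2, 2)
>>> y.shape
(2, 5)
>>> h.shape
(31, 2)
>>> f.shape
(5, 31, 31, 5)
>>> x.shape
(31, 2, 2)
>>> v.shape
(31,)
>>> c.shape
(31, 31, 5)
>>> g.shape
(31, 31)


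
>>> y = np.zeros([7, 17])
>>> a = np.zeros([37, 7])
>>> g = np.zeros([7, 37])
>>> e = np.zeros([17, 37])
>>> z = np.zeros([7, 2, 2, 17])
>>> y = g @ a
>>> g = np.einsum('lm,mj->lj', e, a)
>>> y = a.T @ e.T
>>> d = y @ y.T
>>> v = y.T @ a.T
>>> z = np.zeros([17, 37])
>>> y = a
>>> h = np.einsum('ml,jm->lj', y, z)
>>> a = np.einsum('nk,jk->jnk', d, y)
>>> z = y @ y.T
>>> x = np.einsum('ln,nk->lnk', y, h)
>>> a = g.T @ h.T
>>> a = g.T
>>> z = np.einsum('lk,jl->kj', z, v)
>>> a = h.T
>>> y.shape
(37, 7)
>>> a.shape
(17, 7)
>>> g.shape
(17, 7)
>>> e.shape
(17, 37)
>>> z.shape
(37, 17)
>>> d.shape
(7, 7)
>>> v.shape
(17, 37)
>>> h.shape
(7, 17)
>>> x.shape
(37, 7, 17)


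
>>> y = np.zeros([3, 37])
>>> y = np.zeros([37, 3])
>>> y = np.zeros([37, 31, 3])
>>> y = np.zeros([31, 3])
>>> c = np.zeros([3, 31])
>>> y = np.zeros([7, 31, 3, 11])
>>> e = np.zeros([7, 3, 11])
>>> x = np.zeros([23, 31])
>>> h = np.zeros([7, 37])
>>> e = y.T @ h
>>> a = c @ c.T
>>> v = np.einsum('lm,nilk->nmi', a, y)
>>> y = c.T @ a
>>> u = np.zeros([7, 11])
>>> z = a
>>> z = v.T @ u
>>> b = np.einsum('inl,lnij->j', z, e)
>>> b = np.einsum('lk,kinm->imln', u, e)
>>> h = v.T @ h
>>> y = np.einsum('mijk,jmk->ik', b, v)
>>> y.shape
(37, 31)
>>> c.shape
(3, 31)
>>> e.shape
(11, 3, 31, 37)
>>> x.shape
(23, 31)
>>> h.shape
(31, 3, 37)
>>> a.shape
(3, 3)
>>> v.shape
(7, 3, 31)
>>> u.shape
(7, 11)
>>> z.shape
(31, 3, 11)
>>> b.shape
(3, 37, 7, 31)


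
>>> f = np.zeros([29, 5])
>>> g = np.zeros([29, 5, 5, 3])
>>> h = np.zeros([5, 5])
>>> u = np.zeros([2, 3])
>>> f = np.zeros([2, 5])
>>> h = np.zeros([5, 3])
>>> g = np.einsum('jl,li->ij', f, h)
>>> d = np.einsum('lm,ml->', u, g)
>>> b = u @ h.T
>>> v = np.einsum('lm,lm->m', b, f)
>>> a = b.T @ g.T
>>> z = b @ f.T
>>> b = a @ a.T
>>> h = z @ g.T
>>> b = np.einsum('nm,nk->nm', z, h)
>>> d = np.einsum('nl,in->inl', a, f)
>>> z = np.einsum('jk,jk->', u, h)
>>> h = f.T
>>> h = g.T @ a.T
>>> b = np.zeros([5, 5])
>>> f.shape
(2, 5)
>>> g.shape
(3, 2)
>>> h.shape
(2, 5)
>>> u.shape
(2, 3)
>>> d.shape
(2, 5, 3)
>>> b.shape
(5, 5)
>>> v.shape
(5,)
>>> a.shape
(5, 3)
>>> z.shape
()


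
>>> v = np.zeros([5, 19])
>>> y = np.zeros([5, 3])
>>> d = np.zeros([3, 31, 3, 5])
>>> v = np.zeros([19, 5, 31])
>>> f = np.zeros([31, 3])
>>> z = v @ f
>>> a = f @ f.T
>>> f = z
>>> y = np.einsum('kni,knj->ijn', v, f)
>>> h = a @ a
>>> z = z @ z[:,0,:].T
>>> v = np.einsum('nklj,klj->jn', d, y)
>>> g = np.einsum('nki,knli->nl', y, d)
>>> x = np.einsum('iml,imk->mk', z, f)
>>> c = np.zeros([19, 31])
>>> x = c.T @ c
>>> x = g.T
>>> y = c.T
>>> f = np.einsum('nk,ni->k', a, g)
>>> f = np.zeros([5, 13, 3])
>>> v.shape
(5, 3)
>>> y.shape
(31, 19)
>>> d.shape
(3, 31, 3, 5)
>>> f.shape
(5, 13, 3)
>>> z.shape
(19, 5, 19)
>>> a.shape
(31, 31)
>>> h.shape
(31, 31)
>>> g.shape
(31, 3)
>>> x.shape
(3, 31)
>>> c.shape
(19, 31)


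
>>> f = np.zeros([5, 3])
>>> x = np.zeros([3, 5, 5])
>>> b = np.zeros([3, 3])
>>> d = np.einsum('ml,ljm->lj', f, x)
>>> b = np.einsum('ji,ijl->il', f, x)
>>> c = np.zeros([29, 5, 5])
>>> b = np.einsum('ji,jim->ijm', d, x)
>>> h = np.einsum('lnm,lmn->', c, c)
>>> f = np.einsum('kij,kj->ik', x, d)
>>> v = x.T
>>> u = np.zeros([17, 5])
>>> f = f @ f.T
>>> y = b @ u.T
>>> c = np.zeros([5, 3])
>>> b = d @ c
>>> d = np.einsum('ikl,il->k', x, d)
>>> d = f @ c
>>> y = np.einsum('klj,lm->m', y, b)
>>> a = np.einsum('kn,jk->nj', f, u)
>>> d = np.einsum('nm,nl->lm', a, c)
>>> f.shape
(5, 5)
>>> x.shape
(3, 5, 5)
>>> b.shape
(3, 3)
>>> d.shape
(3, 17)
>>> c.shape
(5, 3)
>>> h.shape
()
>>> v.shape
(5, 5, 3)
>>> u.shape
(17, 5)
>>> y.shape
(3,)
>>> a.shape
(5, 17)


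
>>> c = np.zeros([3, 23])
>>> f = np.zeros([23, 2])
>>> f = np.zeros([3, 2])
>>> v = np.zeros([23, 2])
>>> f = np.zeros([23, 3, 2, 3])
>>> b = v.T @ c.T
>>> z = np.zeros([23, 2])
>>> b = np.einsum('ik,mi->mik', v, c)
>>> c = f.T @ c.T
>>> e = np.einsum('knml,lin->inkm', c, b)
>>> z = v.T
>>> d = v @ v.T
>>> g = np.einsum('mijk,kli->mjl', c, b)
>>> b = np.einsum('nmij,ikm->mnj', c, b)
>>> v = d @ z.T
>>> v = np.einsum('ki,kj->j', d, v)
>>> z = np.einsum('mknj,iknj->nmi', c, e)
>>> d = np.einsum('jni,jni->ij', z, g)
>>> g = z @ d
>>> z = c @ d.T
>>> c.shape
(3, 2, 3, 3)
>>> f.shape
(23, 3, 2, 3)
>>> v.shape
(2,)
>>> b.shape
(2, 3, 3)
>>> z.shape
(3, 2, 3, 23)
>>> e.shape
(23, 2, 3, 3)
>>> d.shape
(23, 3)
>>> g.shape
(3, 3, 3)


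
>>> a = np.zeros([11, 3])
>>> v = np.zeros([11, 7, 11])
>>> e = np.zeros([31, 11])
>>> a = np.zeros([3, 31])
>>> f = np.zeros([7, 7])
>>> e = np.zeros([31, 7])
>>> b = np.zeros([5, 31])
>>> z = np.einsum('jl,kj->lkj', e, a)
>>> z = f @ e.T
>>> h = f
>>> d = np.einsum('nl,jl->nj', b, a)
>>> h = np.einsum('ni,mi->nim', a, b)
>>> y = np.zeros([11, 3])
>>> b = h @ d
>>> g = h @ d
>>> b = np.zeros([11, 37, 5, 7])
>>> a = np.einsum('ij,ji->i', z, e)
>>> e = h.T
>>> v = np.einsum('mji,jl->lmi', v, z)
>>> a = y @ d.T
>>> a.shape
(11, 5)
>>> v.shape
(31, 11, 11)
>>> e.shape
(5, 31, 3)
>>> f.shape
(7, 7)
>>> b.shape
(11, 37, 5, 7)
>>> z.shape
(7, 31)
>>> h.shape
(3, 31, 5)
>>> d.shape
(5, 3)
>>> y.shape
(11, 3)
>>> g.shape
(3, 31, 3)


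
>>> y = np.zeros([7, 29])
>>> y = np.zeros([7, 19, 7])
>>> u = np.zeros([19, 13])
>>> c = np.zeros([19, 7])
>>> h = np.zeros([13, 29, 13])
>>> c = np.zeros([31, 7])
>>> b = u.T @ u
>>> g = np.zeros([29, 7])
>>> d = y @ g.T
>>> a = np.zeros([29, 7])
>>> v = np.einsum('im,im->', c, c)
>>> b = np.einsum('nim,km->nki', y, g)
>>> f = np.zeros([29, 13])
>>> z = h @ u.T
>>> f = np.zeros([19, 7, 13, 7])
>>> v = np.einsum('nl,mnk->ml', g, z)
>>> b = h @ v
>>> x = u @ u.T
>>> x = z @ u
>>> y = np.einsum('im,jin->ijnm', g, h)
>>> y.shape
(29, 13, 13, 7)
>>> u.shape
(19, 13)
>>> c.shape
(31, 7)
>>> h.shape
(13, 29, 13)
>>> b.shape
(13, 29, 7)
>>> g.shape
(29, 7)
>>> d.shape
(7, 19, 29)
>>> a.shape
(29, 7)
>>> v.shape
(13, 7)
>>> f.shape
(19, 7, 13, 7)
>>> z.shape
(13, 29, 19)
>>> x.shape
(13, 29, 13)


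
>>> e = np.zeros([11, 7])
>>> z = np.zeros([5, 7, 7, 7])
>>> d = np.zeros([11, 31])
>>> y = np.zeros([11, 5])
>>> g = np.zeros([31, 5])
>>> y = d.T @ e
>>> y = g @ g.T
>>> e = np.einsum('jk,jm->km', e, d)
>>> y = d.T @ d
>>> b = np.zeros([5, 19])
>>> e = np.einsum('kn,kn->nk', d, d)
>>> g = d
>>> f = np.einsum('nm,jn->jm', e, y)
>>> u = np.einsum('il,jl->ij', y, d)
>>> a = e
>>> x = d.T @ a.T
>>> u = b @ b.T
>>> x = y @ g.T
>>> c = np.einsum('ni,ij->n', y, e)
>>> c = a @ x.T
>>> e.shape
(31, 11)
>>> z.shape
(5, 7, 7, 7)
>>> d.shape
(11, 31)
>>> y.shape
(31, 31)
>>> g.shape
(11, 31)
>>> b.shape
(5, 19)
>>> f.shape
(31, 11)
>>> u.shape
(5, 5)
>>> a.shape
(31, 11)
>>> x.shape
(31, 11)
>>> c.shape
(31, 31)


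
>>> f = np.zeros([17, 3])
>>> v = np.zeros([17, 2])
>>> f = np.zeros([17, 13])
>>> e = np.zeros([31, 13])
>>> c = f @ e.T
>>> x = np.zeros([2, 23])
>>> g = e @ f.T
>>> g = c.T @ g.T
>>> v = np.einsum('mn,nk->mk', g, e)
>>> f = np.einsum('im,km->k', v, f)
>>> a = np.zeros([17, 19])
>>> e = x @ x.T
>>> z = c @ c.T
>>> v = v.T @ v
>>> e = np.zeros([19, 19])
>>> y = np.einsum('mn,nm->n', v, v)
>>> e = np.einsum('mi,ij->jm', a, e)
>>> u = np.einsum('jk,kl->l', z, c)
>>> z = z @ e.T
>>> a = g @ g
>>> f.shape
(17,)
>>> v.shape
(13, 13)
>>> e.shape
(19, 17)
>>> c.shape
(17, 31)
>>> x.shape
(2, 23)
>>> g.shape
(31, 31)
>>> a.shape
(31, 31)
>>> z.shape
(17, 19)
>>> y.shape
(13,)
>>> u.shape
(31,)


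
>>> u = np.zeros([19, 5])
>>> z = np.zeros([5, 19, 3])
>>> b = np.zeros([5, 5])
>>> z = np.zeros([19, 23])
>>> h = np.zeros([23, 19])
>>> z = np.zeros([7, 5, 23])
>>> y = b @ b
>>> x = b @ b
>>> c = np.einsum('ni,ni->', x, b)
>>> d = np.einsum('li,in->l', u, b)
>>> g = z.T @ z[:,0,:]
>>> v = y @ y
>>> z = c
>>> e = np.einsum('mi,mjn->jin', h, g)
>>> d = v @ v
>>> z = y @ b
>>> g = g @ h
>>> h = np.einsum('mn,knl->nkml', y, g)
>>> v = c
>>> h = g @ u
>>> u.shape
(19, 5)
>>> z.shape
(5, 5)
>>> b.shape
(5, 5)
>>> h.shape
(23, 5, 5)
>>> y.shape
(5, 5)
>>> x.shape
(5, 5)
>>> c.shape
()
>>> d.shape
(5, 5)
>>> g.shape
(23, 5, 19)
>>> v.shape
()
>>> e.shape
(5, 19, 23)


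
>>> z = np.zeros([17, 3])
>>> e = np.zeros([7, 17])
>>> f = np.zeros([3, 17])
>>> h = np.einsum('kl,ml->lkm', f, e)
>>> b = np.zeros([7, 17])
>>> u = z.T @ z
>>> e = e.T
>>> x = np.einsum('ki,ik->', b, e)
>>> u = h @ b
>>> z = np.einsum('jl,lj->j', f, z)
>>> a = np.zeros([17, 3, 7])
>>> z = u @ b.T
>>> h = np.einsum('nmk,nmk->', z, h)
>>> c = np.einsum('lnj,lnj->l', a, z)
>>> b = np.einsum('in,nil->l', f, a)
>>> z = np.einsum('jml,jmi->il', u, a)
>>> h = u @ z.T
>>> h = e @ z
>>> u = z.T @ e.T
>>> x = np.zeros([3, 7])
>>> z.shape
(7, 17)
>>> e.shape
(17, 7)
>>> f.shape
(3, 17)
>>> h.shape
(17, 17)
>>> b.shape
(7,)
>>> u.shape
(17, 17)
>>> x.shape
(3, 7)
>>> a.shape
(17, 3, 7)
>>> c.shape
(17,)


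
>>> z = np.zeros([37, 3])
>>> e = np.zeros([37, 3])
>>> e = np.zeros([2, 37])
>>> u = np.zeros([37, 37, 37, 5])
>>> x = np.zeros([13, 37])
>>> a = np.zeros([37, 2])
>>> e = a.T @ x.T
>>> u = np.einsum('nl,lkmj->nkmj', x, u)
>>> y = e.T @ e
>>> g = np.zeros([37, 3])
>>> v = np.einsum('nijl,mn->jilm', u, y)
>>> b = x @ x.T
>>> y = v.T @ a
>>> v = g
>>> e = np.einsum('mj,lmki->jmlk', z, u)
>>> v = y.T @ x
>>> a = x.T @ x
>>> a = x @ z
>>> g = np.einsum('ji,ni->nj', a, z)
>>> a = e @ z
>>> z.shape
(37, 3)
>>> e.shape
(3, 37, 13, 37)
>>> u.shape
(13, 37, 37, 5)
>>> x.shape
(13, 37)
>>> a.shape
(3, 37, 13, 3)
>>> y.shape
(13, 5, 37, 2)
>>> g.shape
(37, 13)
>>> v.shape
(2, 37, 5, 37)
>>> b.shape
(13, 13)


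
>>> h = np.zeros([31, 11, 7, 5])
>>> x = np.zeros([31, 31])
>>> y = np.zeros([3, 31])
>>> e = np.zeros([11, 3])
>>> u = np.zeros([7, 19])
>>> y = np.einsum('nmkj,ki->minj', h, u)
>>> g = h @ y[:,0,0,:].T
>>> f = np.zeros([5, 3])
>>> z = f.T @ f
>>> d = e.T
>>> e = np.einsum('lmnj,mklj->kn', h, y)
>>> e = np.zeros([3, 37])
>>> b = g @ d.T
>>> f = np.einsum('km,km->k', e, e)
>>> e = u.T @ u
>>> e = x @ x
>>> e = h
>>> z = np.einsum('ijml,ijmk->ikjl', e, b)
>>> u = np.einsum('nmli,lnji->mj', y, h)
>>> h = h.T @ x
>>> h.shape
(5, 7, 11, 31)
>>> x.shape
(31, 31)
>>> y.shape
(11, 19, 31, 5)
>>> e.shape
(31, 11, 7, 5)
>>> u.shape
(19, 7)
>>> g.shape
(31, 11, 7, 11)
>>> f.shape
(3,)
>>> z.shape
(31, 3, 11, 5)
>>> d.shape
(3, 11)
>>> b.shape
(31, 11, 7, 3)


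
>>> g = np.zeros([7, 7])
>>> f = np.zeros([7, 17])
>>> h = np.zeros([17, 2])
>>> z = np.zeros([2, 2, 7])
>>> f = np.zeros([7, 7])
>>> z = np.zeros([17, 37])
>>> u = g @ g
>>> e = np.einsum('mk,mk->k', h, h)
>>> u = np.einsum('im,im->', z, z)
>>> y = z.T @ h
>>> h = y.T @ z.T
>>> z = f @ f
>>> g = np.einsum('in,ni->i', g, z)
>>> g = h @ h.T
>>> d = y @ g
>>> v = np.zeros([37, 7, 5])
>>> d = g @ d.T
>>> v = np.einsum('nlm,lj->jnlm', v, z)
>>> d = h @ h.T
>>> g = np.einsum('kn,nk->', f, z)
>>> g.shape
()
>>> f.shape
(7, 7)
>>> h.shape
(2, 17)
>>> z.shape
(7, 7)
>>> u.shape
()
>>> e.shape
(2,)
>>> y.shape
(37, 2)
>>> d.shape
(2, 2)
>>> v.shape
(7, 37, 7, 5)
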